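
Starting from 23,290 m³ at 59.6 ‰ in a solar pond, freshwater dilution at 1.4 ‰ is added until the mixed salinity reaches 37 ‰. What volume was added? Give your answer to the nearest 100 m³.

Salt balance: 23,290×59.6 + V×1.4 = (23,290+V)×37
1,388,084 + 1.4V = 861,730 + 37V
526,354 = 35.6V
V = 14,785.22 m³

14800 m³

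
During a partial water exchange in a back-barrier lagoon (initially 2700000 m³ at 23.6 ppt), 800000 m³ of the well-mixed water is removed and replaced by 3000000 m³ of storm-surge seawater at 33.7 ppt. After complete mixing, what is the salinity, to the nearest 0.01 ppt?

29.78 ppt

Remaining after removal: 1,900,000 m³ at 23.6 ppt (salt = 44,840,000)
After addition: salt = 44,840,000 + 3,000,000×33.7 = 145,940,000; volume = 4,900,000 m³
S = 145,940,000 / 4,900,000 = 29.7837 ppt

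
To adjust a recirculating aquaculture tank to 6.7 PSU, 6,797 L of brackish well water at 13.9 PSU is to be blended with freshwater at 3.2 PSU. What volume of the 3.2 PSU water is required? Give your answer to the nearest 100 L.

Salt balance: 6,797×13.9 + V×3.2 = (6,797+V)×6.7
94,478.3 + 3.2V = 45,539.9 + 6.7V
48,938.4 = 3.5V
V = 13,982.4 L

14000 L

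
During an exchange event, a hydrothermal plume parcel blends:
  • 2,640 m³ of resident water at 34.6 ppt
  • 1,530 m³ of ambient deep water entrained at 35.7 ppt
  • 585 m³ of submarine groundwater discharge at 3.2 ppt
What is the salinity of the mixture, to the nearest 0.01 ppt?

Total salt / total volume:
salt = 2,640×34.6 + 1,530×35.7 + 585×3.2 = 91,344 + 54,621 + 1,872 = 147,837
volume = 2,640 + 1,530 + 585 = 4,755 m³
S = 147,837 / 4,755 = 31.0909 ppt

31.09 ppt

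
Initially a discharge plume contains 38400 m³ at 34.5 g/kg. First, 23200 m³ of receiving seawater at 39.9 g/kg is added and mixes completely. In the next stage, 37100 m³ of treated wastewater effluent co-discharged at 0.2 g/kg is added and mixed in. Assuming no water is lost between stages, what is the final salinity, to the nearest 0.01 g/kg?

Salt balance:
Initial salt = 38,400×34.5 = 1,324,800
After stage 1: salt = 1,324,800 + 23,200×39.9 = 2,250,480; volume = 61,600 m³; S = 36.534 g/kg
After stage 2: salt = 2,250,480 + 37,100×0.2 = 2,257,900; volume = 98,700 m³
S = 2,257,900 / 98,700 = 22.8764 g/kg

22.88 g/kg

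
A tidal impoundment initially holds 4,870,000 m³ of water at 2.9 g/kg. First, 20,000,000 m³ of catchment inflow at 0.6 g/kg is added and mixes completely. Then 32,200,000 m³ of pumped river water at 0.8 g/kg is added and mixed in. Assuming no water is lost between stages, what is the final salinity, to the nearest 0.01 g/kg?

0.91 g/kg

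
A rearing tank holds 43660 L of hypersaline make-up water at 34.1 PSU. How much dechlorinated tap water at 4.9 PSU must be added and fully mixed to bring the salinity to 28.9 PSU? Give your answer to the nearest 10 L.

9460 L

Salt balance: 43,660×34.1 + V×4.9 = (43,660+V)×28.9
1,488,806 + 4.9V = 1,261,774 + 28.9V
227,032 = 24V
V = 9,459.67 L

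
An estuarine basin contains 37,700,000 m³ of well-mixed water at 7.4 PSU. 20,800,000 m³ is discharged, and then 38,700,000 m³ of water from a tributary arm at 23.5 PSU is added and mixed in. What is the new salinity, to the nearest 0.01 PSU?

Remaining after removal: 16,900,000 m³ at 7.4 PSU (salt = 125,060,000)
After addition: salt = 125,060,000 + 38,700,000×23.5 = 1,034,510,000; volume = 55,600,000 m³
S = 1,034,510,000 / 55,600,000 = 18.6063 PSU

18.61 PSU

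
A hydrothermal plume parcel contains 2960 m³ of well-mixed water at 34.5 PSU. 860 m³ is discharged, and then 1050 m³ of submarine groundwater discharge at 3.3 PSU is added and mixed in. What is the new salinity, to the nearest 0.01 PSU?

Remaining after removal: 2,100 m³ at 34.5 PSU (salt = 72,450)
After addition: salt = 72,450 + 1,050×3.3 = 75,915; volume = 3,150 m³
S = 75,915 / 3,150 = 24.1 PSU

24.10 PSU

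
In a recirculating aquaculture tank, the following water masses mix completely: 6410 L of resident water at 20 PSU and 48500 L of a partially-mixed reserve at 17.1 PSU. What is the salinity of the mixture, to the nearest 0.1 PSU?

Conserving salt mass:
salt = 6,410×20 + 48,500×17.1 = 128,200 + 829,350 = 957,550
volume = 6,410 + 48,500 = 54,910 L
S = 957,550 / 54,910 = 17.439 PSU

17.4 PSU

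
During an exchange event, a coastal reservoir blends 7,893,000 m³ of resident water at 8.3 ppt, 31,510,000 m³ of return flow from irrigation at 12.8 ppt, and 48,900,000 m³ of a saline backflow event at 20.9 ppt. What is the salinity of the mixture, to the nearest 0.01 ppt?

Conserving salt mass:
salt = 7,893,000×8.3 + 31,510,000×12.8 + 48,900,000×20.9 = 65,511,900 + 403,328,000 + 1,022,010,000 = 1,490,849,900
volume = 7,893,000 + 31,510,000 + 48,900,000 = 88,303,000 m³
S = 1,490,849,900 / 88,303,000 = 16.8833 ppt

16.88 ppt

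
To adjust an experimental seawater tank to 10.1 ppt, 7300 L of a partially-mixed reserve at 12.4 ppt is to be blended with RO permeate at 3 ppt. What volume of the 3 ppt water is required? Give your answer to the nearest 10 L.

Salt balance: 7,300×12.4 + V×3 = (7,300+V)×10.1
90,520 + 3V = 73,730 + 10.1V
16,790 = 7.1V
V = 2,364.79 L

2360 L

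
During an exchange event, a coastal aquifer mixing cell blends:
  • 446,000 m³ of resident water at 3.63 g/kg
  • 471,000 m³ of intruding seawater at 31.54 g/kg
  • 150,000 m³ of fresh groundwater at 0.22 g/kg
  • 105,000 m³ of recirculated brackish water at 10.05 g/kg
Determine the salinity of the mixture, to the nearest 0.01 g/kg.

By conservation of dissolved salt,
salt = 446,000×3.63 + 471,000×31.54 + 150,000×0.22 + 105,000×10.05 = 1,618,980 + 14,855,340 + 33,000 + 1,055,250 = 17,562,570
volume = 446,000 + 471,000 + 150,000 + 105,000 = 1,172,000 m³
S = 17,562,570 / 1,172,000 = 14.9851 g/kg

14.99 g/kg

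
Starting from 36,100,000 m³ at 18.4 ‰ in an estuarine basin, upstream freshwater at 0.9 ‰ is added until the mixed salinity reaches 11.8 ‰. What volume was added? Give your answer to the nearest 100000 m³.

21900000 m³

Salt balance: 36,100,000×18.4 + V×0.9 = (36,100,000+V)×11.8
664,240,000 + 0.9V = 425,980,000 + 11.8V
238,260,000 = 10.9V
V = 21,858,715.6 m³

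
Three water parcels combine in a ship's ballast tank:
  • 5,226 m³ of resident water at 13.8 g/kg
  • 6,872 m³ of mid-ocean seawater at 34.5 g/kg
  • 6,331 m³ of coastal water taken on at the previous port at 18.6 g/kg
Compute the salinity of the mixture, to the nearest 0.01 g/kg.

Total salt / total volume:
salt = 5,226×13.8 + 6,872×34.5 + 6,331×18.6 = 72,118.8 + 237,084 + 117,756.6 = 426,959.4
volume = 5,226 + 6,872 + 6,331 = 18,429 m³
S = 426,959.4 / 18,429 = 23.1678 g/kg

23.17 g/kg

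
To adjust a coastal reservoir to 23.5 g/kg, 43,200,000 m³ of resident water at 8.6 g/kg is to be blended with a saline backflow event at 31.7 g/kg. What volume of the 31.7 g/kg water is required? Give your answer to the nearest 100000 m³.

Salt balance: 43,200,000×8.6 + V×31.7 = (43,200,000+V)×23.5
371,520,000 + 31.7V = 1,015,200,000 + 23.5V
643,680,000 = 8.2V
V = 78,497,560.98 m³

78500000 m³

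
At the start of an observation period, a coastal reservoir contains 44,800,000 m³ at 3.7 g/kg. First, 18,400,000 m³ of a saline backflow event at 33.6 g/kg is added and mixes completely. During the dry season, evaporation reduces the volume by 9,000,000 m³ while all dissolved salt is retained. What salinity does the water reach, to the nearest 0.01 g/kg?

14.46 g/kg

After mixing: salt = 44,800,000×3.7 + 18,400,000×33.6 = 784,000,000; volume = 63,200,000 m³
After evaporation: salt unchanged = 784,000,000; volume = 63,200,000 − 9,000,000 = 54,200,000 m³
S = 784,000,000 / 54,200,000 = 14.4649 g/kg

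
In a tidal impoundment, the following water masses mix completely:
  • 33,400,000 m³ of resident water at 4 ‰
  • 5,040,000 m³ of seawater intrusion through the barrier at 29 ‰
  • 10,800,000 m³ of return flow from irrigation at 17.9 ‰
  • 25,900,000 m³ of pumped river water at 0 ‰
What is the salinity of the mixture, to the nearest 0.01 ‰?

By conservation of dissolved salt,
salt = 33,400,000×4 + 5,040,000×29 + 10,800,000×17.9 + 25,900,000×0 = 133,600,000 + 146,160,000 + 193,320,000 + 0 = 473,080,000
volume = 33,400,000 + 5,040,000 + 10,800,000 + 25,900,000 = 75,140,000 m³
S = 473,080,000 / 75,140,000 = 6.296 ‰

6.30 ‰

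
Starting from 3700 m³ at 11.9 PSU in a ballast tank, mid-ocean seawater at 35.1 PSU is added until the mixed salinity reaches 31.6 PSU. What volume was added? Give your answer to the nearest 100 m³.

20800 m³

Salt balance: 3,700×11.9 + V×35.1 = (3,700+V)×31.6
44,030 + 35.1V = 116,920 + 31.6V
72,890 = 3.5V
V = 20,825.71 m³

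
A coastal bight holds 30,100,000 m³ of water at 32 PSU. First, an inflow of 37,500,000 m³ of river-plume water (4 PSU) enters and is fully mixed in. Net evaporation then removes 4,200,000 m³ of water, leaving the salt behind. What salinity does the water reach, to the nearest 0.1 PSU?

17.6 PSU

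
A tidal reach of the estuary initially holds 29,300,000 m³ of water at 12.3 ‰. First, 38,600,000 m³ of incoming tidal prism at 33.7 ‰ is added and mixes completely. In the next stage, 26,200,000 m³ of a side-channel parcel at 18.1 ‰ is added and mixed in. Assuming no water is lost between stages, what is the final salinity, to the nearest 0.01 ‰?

Total salt / total volume:
Initial salt = 29,300,000×12.3 = 360,390,000
After stage 1: salt = 360,390,000 + 38,600,000×33.7 = 1,661,210,000; volume = 67,900,000 m³; S = 24.466 ‰
After stage 2: salt = 1,661,210,000 + 26,200,000×18.1 = 2,135,430,000; volume = 94,100,000 m³
S = 2,135,430,000 / 94,100,000 = 22.6932 ‰

22.69 ‰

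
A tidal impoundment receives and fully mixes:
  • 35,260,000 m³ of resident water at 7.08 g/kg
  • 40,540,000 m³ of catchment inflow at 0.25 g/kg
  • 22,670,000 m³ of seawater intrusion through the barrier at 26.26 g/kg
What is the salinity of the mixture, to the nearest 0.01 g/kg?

8.68 g/kg

Conserving salt mass:
salt = 35,260,000×7.08 + 40,540,000×0.25 + 22,670,000×26.26 = 249,640,800 + 10,135,000 + 595,314,200 = 855,090,000
volume = 35,260,000 + 40,540,000 + 22,670,000 = 98,470,000 m³
S = 855,090,000 / 98,470,000 = 8.6838 g/kg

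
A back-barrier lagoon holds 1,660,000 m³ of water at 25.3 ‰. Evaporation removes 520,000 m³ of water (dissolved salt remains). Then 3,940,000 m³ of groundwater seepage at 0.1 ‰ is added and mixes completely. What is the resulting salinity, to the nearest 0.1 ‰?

After evaporation: salt = 1,660,000×25.3 = 41,998,000; volume = 1,660,000 − 520,000 = 1,140,000 m³
After mixing: salt = 41,998,000 + 3,940,000×0.1 = 42,392,000; volume = 1,140,000 + 3,940,000 = 5,080,000 m³
S = 42,392,000 / 5,080,000 = 8.3449 ‰

8.3 ‰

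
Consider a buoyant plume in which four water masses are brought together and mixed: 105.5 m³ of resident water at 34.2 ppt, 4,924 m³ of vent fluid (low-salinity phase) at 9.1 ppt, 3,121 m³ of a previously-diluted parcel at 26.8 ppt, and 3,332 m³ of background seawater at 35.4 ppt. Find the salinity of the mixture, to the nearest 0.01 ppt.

21.77 ppt

Total salt / total volume:
salt = 105.5×34.2 + 4,924×9.1 + 3,121×26.8 + 3,332×35.4 = 3,608.1 + 44,808.4 + 83,642.8 + 117,952.8 = 250,012.1
volume = 105.5 + 4,924 + 3,121 + 3,332 = 11,482.5 m³
S = 250,012.1 / 11,482.5 = 21.7733 ppt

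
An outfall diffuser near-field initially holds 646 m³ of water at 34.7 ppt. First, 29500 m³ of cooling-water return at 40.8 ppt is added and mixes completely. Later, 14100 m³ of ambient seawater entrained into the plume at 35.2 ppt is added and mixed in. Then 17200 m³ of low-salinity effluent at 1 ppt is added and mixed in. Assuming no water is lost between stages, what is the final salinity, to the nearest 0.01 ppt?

Weighted by volume,
Initial salt = 646×34.7 = 22,416.2
After stage 1: salt = 22,416.2 + 29,500×40.8 = 1,226,016.2; volume = 30,146 m³; S = 40.669 ppt
After stage 2: salt = 1,226,016.2 + 14,100×35.2 = 1,722,336.2; volume = 44,246 m³; S = 38.926 ppt
After stage 3: salt = 1,722,336.2 + 17,200×1 = 1,739,536.2; volume = 61,446 m³
S = 1,739,536.2 / 61,446 = 28.31 ppt

28.31 ppt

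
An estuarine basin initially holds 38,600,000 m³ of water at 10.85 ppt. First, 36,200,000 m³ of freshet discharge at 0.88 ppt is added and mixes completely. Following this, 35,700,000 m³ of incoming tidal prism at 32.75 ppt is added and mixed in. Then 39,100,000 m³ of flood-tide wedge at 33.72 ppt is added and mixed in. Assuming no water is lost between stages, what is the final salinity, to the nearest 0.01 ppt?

19.64 ppt

Salt balance:
Initial salt = 38,600,000×10.85 = 418,810,000
After stage 1: salt = 418,810,000 + 36,200,000×0.88 = 450,666,000; volume = 74,800,000 m³; S = 6.025 ppt
After stage 2: salt = 450,666,000 + 35,700,000×32.75 = 1,619,841,000; volume = 110,500,000 m³; S = 14.659 ppt
After stage 3: salt = 1,619,841,000 + 39,100,000×33.72 = 2,938,293,000; volume = 149,600,000 m³
S = 2,938,293,000 / 149,600,000 = 19.641 ppt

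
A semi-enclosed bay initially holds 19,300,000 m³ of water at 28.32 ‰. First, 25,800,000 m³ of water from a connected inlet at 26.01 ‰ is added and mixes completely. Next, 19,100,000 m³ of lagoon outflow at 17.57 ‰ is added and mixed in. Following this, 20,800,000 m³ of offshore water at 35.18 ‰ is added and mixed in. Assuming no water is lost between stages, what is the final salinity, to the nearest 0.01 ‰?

26.88 ‰

Conserving salt mass:
Initial salt = 19,300,000×28.32 = 546,576,000
After stage 1: salt = 546,576,000 + 25,800,000×26.01 = 1,217,634,000; volume = 45,100,000 m³; S = 26.999 ‰
After stage 2: salt = 1,217,634,000 + 19,100,000×17.57 = 1,553,221,000; volume = 64,200,000 m³; S = 24.193 ‰
After stage 3: salt = 1,553,221,000 + 20,800,000×35.18 = 2,284,965,000; volume = 85,000,000 m³
S = 2,284,965,000 / 85,000,000 = 26.8819 ‰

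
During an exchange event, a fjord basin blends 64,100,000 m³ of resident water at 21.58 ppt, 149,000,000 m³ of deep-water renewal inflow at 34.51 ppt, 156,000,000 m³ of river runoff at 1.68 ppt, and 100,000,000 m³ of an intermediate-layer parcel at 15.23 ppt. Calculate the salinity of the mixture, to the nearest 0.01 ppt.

17.72 ppt

Conserving salt mass:
salt = 64,100,000×21.58 + 149,000,000×34.51 + 156,000,000×1.68 + 100,000,000×15.23 = 1,383,278,000 + 5,141,990,000 + 262,080,000 + 1,523,000,000 = 8,310,348,000
volume = 64,100,000 + 149,000,000 + 156,000,000 + 100,000,000 = 469,100,000 m³
S = 8,310,348,000 / 469,100,000 = 17.7155 ppt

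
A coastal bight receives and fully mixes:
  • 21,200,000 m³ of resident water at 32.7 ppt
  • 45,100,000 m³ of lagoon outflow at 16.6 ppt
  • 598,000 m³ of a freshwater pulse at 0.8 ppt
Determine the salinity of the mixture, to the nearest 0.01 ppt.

21.56 ppt

Conserving salt mass:
salt = 21,200,000×32.7 + 45,100,000×16.6 + 598,000×0.8 = 693,240,000 + 748,660,000 + 478,400 = 1,442,378,400
volume = 21,200,000 + 45,100,000 + 598,000 = 66,898,000 m³
S = 1,442,378,400 / 66,898,000 = 21.5609 ppt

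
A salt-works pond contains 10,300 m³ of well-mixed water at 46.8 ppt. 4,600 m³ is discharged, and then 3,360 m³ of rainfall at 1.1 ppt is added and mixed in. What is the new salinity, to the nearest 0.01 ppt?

29.85 ppt

Remaining after removal: 5,700 m³ at 46.8 ppt (salt = 266,760)
After addition: salt = 266,760 + 3,360×1.1 = 270,456; volume = 9,060 m³
S = 270,456 / 9,060 = 29.8517 ppt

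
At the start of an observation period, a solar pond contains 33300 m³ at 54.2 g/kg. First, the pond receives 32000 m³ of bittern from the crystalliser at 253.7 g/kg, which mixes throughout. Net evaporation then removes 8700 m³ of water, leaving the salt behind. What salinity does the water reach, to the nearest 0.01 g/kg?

175.32 g/kg

After mixing: salt = 33,300×54.2 + 32,000×253.7 = 9,923,260; volume = 65,300 m³
After evaporation: salt unchanged = 9,923,260; volume = 65,300 − 8,700 = 56,600 m³
S = 9,923,260 / 56,600 = 175.3226 g/kg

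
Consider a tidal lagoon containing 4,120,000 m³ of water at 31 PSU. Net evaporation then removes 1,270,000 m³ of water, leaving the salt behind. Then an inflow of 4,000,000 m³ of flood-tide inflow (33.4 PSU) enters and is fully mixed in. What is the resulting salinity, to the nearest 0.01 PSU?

After evaporation: salt = 4,120,000×31 = 127,720,000; volume = 4,120,000 − 1,270,000 = 2,850,000 m³
After mixing: salt = 127,720,000 + 4,000,000×33.4 = 261,320,000; volume = 2,850,000 + 4,000,000 = 6,850,000 m³
S = 261,320,000 / 6,850,000 = 38.1489 PSU

38.15 PSU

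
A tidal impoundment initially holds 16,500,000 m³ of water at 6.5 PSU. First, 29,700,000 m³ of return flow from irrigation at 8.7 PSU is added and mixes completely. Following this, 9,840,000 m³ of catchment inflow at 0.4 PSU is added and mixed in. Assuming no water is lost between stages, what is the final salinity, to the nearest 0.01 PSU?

Salt balance:
Initial salt = 16,500,000×6.5 = 107,250,000
After stage 1: salt = 107,250,000 + 29,700,000×8.7 = 365,640,000; volume = 46,200,000 m³; S = 7.914 PSU
After stage 2: salt = 365,640,000 + 9,840,000×0.4 = 369,576,000; volume = 56,040,000 m³
S = 369,576,000 / 56,040,000 = 6.5949 PSU

6.59 PSU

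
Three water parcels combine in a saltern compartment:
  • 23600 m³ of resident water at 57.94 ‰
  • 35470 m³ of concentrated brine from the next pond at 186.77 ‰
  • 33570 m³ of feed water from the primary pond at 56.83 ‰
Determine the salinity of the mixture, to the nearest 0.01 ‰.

Total salt / total volume:
salt = 23,600×57.94 + 35,470×186.77 + 33,570×56.83 = 1,367,384 + 6,624,731.9 + 1,907,783.1 = 9,899,899
volume = 23,600 + 35,470 + 33,570 = 92,640 m³
S = 9,899,899 / 92,640 = 106.8642 ‰

106.86 ‰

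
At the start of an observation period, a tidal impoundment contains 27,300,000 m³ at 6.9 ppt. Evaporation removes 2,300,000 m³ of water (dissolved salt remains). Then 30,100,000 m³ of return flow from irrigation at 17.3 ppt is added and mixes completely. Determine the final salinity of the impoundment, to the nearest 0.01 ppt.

After evaporation: salt = 27,300,000×6.9 = 188,370,000; volume = 27,300,000 − 2,300,000 = 25,000,000 m³
After mixing: salt = 188,370,000 + 30,100,000×17.3 = 709,100,000; volume = 25,000,000 + 30,100,000 = 55,100,000 m³
S = 709,100,000 / 55,100,000 = 12.8693 ppt

12.87 ppt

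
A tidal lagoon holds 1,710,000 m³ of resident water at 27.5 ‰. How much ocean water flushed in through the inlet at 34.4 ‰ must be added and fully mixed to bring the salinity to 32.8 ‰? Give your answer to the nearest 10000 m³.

5660000 m³

Salt balance: 1,710,000×27.5 + V×34.4 = (1,710,000+V)×32.8
47,025,000 + 34.4V = 56,088,000 + 32.8V
9,063,000 = 1.6V
V = 5,664,375 m³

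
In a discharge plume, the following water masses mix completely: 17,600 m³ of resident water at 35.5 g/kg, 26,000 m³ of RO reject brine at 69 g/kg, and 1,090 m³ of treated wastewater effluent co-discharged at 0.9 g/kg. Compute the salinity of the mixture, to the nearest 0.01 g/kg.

54.15 g/kg

Conserving salt mass:
salt = 17,600×35.5 + 26,000×69 + 1,090×0.9 = 624,800 + 1,794,000 + 981 = 2,419,781
volume = 17,600 + 26,000 + 1,090 = 44,690 m³
S = 2,419,781 / 44,690 = 54.1459 g/kg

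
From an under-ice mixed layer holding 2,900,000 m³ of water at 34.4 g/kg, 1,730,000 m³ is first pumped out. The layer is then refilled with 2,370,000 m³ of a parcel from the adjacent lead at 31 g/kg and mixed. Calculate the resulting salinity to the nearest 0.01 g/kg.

32.12 g/kg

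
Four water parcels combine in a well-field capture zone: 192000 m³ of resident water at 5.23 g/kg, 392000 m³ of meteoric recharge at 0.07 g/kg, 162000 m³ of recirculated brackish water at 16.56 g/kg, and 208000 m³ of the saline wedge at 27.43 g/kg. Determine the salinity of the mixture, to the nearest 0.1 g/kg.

Conserving salt mass:
salt = 192,000×5.23 + 392,000×0.07 + 162,000×16.56 + 208,000×27.43 = 1,004,160 + 27,440 + 2,682,720 + 5,705,440 = 9,419,760
volume = 192,000 + 392,000 + 162,000 + 208,000 = 954,000 m³
S = 9,419,760 / 954,000 = 9.874 g/kg

9.9 g/kg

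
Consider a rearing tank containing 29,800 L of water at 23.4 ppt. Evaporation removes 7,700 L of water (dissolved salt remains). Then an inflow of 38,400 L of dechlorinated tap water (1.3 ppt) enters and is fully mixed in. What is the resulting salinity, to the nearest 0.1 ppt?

12.4 ppt

After evaporation: salt = 29,800×23.4 = 697,320; volume = 29,800 − 7,700 = 22,100 L
After mixing: salt = 697,320 + 38,400×1.3 = 747,240; volume = 22,100 + 38,400 = 60,500 L
S = 747,240 / 60,500 = 12.3511 ppt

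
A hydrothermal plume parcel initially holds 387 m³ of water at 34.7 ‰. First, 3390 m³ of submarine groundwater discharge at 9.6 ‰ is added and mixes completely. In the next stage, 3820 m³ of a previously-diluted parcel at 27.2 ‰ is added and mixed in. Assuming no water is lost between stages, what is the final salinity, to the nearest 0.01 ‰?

Conserving salt mass:
Initial salt = 387×34.7 = 13,428.9
After stage 1: salt = 13,428.9 + 3,390×9.6 = 45,972.9; volume = 3,777 m³; S = 12.172 ‰
After stage 2: salt = 45,972.9 + 3,820×27.2 = 149,876.9; volume = 7,597 m³
S = 149,876.9 / 7,597 = 19.7284 ‰

19.73 ‰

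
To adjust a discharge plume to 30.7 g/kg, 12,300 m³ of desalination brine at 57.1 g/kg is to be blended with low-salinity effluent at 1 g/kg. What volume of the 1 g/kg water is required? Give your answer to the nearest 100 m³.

10900 m³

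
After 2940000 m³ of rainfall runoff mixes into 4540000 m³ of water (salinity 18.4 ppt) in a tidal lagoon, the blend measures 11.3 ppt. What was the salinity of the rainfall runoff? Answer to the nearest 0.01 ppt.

Salt balance: 4,540,000×18.4 + 2,940,000×S = 7,480,000×11.3
83,536,000 + 2,940,000·S = 84,524,000
S = (84,524,000 − 83,536,000) / 2,940,000 = 0.3361 ppt

0.34 ppt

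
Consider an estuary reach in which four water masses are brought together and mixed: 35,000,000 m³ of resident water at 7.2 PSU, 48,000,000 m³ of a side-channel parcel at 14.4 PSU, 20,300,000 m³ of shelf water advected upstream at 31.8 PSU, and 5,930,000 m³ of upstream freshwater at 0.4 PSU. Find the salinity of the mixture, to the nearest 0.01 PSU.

By conservation of dissolved salt,
salt = 35,000,000×7.2 + 48,000,000×14.4 + 20,300,000×31.8 + 5,930,000×0.4 = 252,000,000 + 691,200,000 + 645,540,000 + 2,372,000 = 1,591,112,000
volume = 35,000,000 + 48,000,000 + 20,300,000 + 5,930,000 = 109,230,000 m³
S = 1,591,112,000 / 109,230,000 = 14.5666 PSU

14.57 PSU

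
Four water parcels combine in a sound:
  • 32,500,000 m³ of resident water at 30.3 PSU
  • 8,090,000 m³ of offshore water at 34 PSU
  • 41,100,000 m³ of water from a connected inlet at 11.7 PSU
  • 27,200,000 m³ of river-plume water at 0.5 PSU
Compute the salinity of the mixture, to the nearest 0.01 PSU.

16.11 PSU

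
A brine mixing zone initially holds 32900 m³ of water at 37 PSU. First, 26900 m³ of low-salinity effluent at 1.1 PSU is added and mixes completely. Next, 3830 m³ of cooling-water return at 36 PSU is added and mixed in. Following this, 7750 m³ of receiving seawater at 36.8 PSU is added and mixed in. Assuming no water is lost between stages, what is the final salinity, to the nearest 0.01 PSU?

23.40 PSU

Weighted by volume,
Initial salt = 32,900×37 = 1,217,300
After stage 1: salt = 1,217,300 + 26,900×1.1 = 1,246,890; volume = 59,800 m³; S = 20.851 PSU
After stage 2: salt = 1,246,890 + 3,830×36 = 1,384,770; volume = 63,630 m³; S = 21.763 PSU
After stage 3: salt = 1,384,770 + 7,750×36.8 = 1,669,970; volume = 71,380 m³
S = 1,669,970 / 71,380 = 23.3955 PSU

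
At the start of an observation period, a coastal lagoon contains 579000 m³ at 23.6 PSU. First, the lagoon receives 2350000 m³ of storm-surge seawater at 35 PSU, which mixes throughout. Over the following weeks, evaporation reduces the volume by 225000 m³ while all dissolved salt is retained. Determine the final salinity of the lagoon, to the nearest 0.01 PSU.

35.47 PSU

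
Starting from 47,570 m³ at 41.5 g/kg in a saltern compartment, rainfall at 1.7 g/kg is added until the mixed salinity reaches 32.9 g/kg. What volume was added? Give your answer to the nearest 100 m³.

13100 m³

Salt balance: 47,570×41.5 + V×1.7 = (47,570+V)×32.9
1,974,155 + 1.7V = 1,565,053 + 32.9V
409,102 = 31.2V
V = 13,112.24 m³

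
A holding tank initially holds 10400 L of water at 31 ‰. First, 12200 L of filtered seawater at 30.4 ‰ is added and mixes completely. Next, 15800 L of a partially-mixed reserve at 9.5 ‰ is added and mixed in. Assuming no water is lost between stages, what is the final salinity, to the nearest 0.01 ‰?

21.96 ‰

Weighted by volume,
Initial salt = 10,400×31 = 322,400
After stage 1: salt = 322,400 + 12,200×30.4 = 693,280; volume = 22,600 L; S = 30.676 ‰
After stage 2: salt = 693,280 + 15,800×9.5 = 843,380; volume = 38,400 L
S = 843,380 / 38,400 = 21.963 ‰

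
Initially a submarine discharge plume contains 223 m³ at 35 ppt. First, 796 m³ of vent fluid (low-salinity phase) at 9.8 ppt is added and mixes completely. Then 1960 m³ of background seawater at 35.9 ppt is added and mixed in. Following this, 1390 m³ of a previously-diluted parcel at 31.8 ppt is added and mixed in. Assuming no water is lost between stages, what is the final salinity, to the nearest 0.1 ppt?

Mass of salt is conserved:
Initial salt = 223×35 = 7,805
After stage 1: salt = 7,805 + 796×9.8 = 15,605.8; volume = 1,019 m³; S = 15.315 ppt
After stage 2: salt = 15,605.8 + 1,960×35.9 = 85,969.8; volume = 2,979 m³; S = 28.859 ppt
After stage 3: salt = 85,969.8 + 1,390×31.8 = 130,171.8; volume = 4,369 m³
S = 130,171.8 / 4,369 = 29.7944 ppt

29.8 ppt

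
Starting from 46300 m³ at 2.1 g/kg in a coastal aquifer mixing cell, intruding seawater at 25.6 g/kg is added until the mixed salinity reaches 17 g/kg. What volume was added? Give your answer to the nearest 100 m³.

80200 m³

Salt balance: 46,300×2.1 + V×25.6 = (46,300+V)×17
97,230 + 25.6V = 787,100 + 17V
689,870 = 8.6V
V = 80,217.44 m³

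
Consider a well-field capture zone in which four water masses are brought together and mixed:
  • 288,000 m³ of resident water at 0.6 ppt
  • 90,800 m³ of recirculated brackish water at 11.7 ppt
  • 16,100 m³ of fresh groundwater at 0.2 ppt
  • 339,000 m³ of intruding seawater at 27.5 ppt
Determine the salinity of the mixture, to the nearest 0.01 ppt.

14.39 ppt

Weighted by volume,
salt = 288,000×0.6 + 90,800×11.7 + 16,100×0.2 + 339,000×27.5 = 172,800 + 1,062,360 + 3,220 + 9,322,500 = 10,560,880
volume = 288,000 + 90,800 + 16,100 + 339,000 = 733,900 m³
S = 10,560,880 / 733,900 = 14.3901 ppt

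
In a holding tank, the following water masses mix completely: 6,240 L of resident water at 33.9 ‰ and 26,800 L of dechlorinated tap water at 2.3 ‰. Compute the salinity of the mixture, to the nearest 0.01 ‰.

Conserving salt mass:
salt = 6,240×33.9 + 26,800×2.3 = 211,536 + 61,640 = 273,176
volume = 6,240 + 26,800 = 33,040 L
S = 273,176 / 33,040 = 8.268 ‰

8.27 ‰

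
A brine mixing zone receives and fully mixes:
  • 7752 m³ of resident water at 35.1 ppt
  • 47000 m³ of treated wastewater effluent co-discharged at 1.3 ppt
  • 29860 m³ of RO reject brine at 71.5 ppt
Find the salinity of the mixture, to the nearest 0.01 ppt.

Conserving salt mass:
salt = 7,752×35.1 + 47,000×1.3 + 29,860×71.5 = 272,095.2 + 61,100 + 2,134,990 = 2,468,185.2
volume = 7,752 + 47,000 + 29,860 = 84,612 m³
S = 2,468,185.2 / 84,612 = 29.1706 ppt

29.17 ppt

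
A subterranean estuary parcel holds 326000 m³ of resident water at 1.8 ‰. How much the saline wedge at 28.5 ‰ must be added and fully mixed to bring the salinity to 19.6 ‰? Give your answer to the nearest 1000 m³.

652000 m³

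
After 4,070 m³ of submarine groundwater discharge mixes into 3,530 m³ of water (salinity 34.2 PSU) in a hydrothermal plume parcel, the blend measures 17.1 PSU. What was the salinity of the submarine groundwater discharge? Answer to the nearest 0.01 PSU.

2.27 PSU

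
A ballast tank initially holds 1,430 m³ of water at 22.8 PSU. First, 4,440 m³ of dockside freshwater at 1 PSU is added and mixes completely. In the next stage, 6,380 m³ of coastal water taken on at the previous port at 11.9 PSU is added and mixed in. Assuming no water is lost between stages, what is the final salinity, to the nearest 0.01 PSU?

9.22 PSU

By conservation of dissolved salt,
Initial salt = 1,430×22.8 = 32,604
After stage 1: salt = 32,604 + 4,440×1 = 37,044; volume = 5,870 m³; S = 6.311 PSU
After stage 2: salt = 37,044 + 6,380×11.9 = 112,966; volume = 12,250 m³
S = 112,966 / 12,250 = 9.2217 PSU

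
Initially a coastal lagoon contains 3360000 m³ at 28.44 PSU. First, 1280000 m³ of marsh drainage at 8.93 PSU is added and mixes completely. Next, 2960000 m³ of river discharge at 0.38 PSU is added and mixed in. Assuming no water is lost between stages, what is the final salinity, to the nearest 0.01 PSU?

By conservation of dissolved salt,
Initial salt = 3,360,000×28.44 = 95,558,400
After stage 1: salt = 95,558,400 + 1,280,000×8.93 = 106,988,800; volume = 4,640,000 m³; S = 23.058 PSU
After stage 2: salt = 106,988,800 + 2,960,000×0.38 = 108,113,600; volume = 7,600,000 m³
S = 108,113,600 / 7,600,000 = 14.2255 PSU

14.23 PSU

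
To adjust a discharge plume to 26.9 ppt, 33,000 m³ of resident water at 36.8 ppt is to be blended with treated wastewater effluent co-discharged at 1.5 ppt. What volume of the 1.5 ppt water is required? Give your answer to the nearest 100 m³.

Salt balance: 33,000×36.8 + V×1.5 = (33,000+V)×26.9
1,214,400 + 1.5V = 887,700 + 26.9V
326,700 = 25.4V
V = 12,862.2 m³

12900 m³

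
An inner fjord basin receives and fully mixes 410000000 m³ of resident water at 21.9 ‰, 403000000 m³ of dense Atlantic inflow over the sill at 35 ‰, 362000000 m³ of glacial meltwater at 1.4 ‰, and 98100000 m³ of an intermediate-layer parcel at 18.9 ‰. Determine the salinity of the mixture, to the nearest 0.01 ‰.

Mass of salt is conserved:
salt = 410,000,000×21.9 + 403,000,000×35 + 362,000,000×1.4 + 98,100,000×18.9 = 8,979,000,000 + 14,105,000,000 + 506,800,000 + 1,854,090,000 = 25,444,890,000
volume = 410,000,000 + 403,000,000 + 362,000,000 + 98,100,000 = 1,273,100,000 m³
S = 25,444,890,000 / 1,273,100,000 = 19.9866 ‰

19.99 ‰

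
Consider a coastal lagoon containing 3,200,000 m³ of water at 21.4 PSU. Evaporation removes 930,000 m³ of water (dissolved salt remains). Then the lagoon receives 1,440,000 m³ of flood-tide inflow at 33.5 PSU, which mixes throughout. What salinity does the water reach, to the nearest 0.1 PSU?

After evaporation: salt = 3,200,000×21.4 = 68,480,000; volume = 3,200,000 − 930,000 = 2,270,000 m³
After mixing: salt = 68,480,000 + 1,440,000×33.5 = 116,720,000; volume = 2,270,000 + 1,440,000 = 3,710,000 m³
S = 116,720,000 / 3,710,000 = 31.4609 PSU

31.5 PSU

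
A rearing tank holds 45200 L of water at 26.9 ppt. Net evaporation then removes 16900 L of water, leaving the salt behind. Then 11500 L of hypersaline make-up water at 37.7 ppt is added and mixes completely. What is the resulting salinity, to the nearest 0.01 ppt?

41.44 ppt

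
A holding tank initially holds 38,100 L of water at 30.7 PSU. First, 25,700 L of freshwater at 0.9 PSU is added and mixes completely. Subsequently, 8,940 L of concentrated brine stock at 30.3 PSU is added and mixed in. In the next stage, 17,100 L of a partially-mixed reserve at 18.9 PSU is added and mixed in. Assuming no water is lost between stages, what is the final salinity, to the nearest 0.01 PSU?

Weighted by volume,
Initial salt = 38,100×30.7 = 1,169,670
After stage 1: salt = 1,169,670 + 25,700×0.9 = 1,192,800; volume = 63,800 L; S = 18.696 PSU
After stage 2: salt = 1,192,800 + 8,940×30.3 = 1,463,682; volume = 72,740 L; S = 20.122 PSU
After stage 3: salt = 1,463,682 + 17,100×18.9 = 1,786,872; volume = 89,840 L
S = 1,786,872 / 89,840 = 19.8895 PSU

19.89 PSU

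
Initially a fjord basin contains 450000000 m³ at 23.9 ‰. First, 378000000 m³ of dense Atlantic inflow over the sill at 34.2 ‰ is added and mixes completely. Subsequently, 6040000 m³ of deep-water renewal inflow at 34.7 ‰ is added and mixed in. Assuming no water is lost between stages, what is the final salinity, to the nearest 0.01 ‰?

28.65 ‰

Weighted by volume,
Initial salt = 450,000,000×23.9 = 10,755,000,000
After stage 1: salt = 10,755,000,000 + 378,000,000×34.2 = 23,682,600,000; volume = 828,000,000 m³; S = 28.602 ‰
After stage 2: salt = 23,682,600,000 + 6,040,000×34.7 = 23,892,188,000; volume = 834,040,000 m³
S = 23,892,188,000 / 834,040,000 = 28.6463 ‰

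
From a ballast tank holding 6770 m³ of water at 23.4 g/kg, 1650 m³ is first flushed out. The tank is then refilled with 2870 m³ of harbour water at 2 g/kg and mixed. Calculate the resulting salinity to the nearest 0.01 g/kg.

15.71 g/kg

Remaining after removal: 5,120 m³ at 23.4 g/kg (salt = 119,808)
After addition: salt = 119,808 + 2,870×2 = 125,548; volume = 7,990 m³
S = 125,548 / 7,990 = 15.7131 g/kg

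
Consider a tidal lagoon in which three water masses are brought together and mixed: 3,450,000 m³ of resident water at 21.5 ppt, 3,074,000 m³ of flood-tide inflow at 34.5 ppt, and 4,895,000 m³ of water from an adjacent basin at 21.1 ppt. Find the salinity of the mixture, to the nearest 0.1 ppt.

24.8 ppt

By conservation of dissolved salt,
salt = 3,450,000×21.5 + 3,074,000×34.5 + 4,895,000×21.1 = 74,175,000 + 106,053,000 + 103,284,500 = 283,512,500
volume = 3,450,000 + 3,074,000 + 4,895,000 = 11,419,000 m³
S = 283,512,500 / 11,419,000 = 24.828 ppt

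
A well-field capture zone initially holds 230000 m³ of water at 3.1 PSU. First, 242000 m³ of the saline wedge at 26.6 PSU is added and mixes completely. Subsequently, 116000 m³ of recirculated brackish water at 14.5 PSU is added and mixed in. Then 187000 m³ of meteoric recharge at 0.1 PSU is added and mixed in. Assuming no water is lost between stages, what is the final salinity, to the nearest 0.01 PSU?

Mass of salt is conserved:
Initial salt = 230,000×3.1 = 713,000
After stage 1: salt = 713,000 + 242,000×26.6 = 7,150,200; volume = 472,000 m³; S = 15.149 PSU
After stage 2: salt = 7,150,200 + 116,000×14.5 = 8,832,200; volume = 588,000 m³; S = 15.021 PSU
After stage 3: salt = 8,832,200 + 187,000×0.1 = 8,850,900; volume = 775,000 m³
S = 8,850,900 / 775,000 = 11.4205 PSU

11.42 PSU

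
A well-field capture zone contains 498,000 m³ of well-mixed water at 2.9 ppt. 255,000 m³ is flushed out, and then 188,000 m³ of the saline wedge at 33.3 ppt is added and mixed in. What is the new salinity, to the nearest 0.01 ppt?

16.16 ppt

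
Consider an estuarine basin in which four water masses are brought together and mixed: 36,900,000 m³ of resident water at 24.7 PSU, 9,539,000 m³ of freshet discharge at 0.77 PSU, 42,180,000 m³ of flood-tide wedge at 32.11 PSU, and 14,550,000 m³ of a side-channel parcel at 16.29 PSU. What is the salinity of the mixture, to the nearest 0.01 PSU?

Weighted by volume,
salt = 36,900,000×24.7 + 9,539,000×0.77 + 42,180,000×32.11 + 14,550,000×16.29 = 911,430,000 + 7,345,030 + 1,354,399,800 + 237,019,500 = 2,510,194,330
volume = 36,900,000 + 9,539,000 + 42,180,000 + 14,550,000 = 103,169,000 m³
S = 2,510,194,330 / 103,169,000 = 24.3309 PSU

24.33 PSU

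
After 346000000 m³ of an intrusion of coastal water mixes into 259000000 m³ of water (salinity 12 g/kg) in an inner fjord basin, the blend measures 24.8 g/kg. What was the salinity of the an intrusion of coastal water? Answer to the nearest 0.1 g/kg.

34.4 g/kg

Salt balance: 259,000,000×12 + 346,000,000×S = 605,000,000×24.8
3,108,000,000 + 346,000,000·S = 15,004,000,000
S = (15,004,000,000 − 3,108,000,000) / 346,000,000 = 34.3815 g/kg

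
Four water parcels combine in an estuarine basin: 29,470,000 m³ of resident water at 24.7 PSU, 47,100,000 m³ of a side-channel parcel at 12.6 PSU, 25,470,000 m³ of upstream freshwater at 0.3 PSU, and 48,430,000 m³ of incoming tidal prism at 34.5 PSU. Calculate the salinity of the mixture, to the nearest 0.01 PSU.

19.94 PSU

Conserving salt mass:
salt = 29,470,000×24.7 + 47,100,000×12.6 + 25,470,000×0.3 + 48,430,000×34.5 = 727,909,000 + 593,460,000 + 7,641,000 + 1,670,835,000 = 2,999,845,000
volume = 29,470,000 + 47,100,000 + 25,470,000 + 48,430,000 = 150,470,000 m³
S = 2,999,845,000 / 150,470,000 = 19.9365 PSU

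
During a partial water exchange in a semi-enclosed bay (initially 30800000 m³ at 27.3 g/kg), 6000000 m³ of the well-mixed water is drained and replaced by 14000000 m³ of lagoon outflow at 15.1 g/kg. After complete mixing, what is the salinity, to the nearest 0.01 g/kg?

Remaining after removal: 24,800,000 m³ at 27.3 g/kg (salt = 677,040,000)
After addition: salt = 677,040,000 + 14,000,000×15.1 = 888,440,000; volume = 38,800,000 m³
S = 888,440,000 / 38,800,000 = 22.8979 g/kg

22.90 g/kg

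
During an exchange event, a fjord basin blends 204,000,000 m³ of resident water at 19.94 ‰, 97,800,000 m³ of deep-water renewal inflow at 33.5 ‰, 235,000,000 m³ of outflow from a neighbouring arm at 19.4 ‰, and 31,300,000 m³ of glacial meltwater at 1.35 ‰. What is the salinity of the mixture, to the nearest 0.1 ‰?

21.0 ‰

Conserving salt mass:
salt = 204,000,000×19.94 + 97,800,000×33.5 + 235,000,000×19.4 + 31,300,000×1.35 = 4,067,760,000 + 3,276,300,000 + 4,559,000,000 + 42,255,000 = 11,945,315,000
volume = 204,000,000 + 97,800,000 + 235,000,000 + 31,300,000 = 568,100,000 m³
S = 11,945,315,000 / 568,100,000 = 21.027 ‰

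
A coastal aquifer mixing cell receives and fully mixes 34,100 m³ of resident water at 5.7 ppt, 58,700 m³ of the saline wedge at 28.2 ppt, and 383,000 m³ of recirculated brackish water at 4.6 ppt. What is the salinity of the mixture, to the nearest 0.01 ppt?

7.59 ppt

Salt balance:
salt = 34,100×5.7 + 58,700×28.2 + 383,000×4.6 = 194,370 + 1,655,340 + 1,761,800 = 3,611,510
volume = 34,100 + 58,700 + 383,000 = 475,800 m³
S = 3,611,510 / 475,800 = 7.5904 ppt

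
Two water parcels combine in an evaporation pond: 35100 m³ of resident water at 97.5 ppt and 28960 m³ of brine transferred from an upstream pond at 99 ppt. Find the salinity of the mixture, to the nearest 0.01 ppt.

98.18 ppt

Total salt / total volume:
salt = 35,100×97.5 + 28,960×99 = 3,422,250 + 2,867,040 = 6,289,290
volume = 35,100 + 28,960 = 64,060 m³
S = 6,289,290 / 64,060 = 98.1781 ppt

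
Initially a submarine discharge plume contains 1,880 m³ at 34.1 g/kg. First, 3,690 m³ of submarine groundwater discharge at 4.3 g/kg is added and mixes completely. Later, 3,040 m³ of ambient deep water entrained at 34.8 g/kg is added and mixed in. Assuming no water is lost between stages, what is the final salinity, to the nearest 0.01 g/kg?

21.58 g/kg

By conservation of dissolved salt,
Initial salt = 1,880×34.1 = 64,108
After stage 1: salt = 64,108 + 3,690×4.3 = 79,975; volume = 5,570 m³; S = 14.358 g/kg
After stage 2: salt = 79,975 + 3,040×34.8 = 185,767; volume = 8,610 m³
S = 185,767 / 8,610 = 21.5757 g/kg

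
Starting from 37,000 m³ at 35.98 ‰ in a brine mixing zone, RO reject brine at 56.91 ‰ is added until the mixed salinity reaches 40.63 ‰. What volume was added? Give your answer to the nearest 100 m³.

Salt balance: 37,000×35.98 + V×56.91 = (37,000+V)×40.63
1,331,260 + 56.91V = 1,503,310 + 40.63V
172,050 = 16.28V
V = 10,568.18 m³

10600 m³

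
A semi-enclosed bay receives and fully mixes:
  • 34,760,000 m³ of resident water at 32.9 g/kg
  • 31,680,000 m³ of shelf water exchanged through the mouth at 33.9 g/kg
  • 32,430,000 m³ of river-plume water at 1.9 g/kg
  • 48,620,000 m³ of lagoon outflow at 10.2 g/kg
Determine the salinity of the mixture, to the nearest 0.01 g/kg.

Total salt / total volume:
salt = 34,760,000×32.9 + 31,680,000×33.9 + 32,430,000×1.9 + 48,620,000×10.2 = 1,143,604,000 + 1,073,952,000 + 61,617,000 + 495,924,000 = 2,775,097,000
volume = 34,760,000 + 31,680,000 + 32,430,000 + 48,620,000 = 147,490,000 m³
S = 2,775,097,000 / 147,490,000 = 18.8155 g/kg

18.82 g/kg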